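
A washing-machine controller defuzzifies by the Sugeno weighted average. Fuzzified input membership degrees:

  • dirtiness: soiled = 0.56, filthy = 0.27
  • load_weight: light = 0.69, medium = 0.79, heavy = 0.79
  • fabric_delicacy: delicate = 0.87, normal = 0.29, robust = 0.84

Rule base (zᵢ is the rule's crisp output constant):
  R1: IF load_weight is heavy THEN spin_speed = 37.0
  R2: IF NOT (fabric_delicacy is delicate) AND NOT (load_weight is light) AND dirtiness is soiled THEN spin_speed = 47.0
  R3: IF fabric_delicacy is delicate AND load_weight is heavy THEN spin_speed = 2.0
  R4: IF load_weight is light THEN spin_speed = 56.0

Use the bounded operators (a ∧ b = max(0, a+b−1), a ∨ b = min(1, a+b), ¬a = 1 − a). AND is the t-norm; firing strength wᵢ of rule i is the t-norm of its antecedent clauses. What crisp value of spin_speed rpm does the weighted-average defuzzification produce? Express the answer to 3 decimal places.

32.332

R1 (z=37.0): heavy=0.79 → w = 0.79
R2 (z=47.0): ¬delicate=1−0.87=0.13, ¬light=1−0.69=0.31, soiled=0.56; AND[max(0, a+b−1)] → w = 0.00
R3 (z=2.0): delicate=0.87, heavy=0.79; AND[max(0, a+b−1)] → w = 0.66
R4 (z=56.0): light=0.69 → w = 0.69
Weighted average = (0.79·37.0 + 0.00·47.0 + 0.66·2.0 + 0.69·56.0) / (0.79 + 0.00 + 0.66 + 0.69)
  = 69.1900 / 2.1400 = 32.332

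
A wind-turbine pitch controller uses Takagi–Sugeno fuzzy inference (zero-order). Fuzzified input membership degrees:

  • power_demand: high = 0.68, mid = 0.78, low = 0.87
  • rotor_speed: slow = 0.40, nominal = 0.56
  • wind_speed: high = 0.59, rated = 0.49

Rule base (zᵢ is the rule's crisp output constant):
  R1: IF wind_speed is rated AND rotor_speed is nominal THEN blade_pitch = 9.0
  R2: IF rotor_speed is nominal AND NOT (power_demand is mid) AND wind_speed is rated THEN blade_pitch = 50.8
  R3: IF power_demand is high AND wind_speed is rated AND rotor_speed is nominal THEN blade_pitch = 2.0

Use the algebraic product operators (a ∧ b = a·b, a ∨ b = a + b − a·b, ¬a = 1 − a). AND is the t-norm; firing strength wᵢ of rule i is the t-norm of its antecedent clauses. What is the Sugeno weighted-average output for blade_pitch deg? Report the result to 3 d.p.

R1 (z=9.0): rated=0.49, nominal=0.56; AND[a·b] → w = 0.2744
R2 (z=50.8): nominal=0.56, ¬mid=1−0.78=0.22, rated=0.49; AND[a·b] → w = 0.0604
R3 (z=2.0): high=0.68, rated=0.49, nominal=0.56; AND[a·b] → w = 0.1866
Weighted average = (0.2744·9.0 + 0.0604·50.8 + 0.1866·2.0) / (0.2744 + 0.0604 + 0.1866)
  = 5.9095 / 0.5214 = 11.335

11.335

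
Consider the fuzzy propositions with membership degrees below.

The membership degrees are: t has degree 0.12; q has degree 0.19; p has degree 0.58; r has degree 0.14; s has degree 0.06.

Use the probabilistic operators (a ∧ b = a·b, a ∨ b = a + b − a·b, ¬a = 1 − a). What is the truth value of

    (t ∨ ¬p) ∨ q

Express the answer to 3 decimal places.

¬p = 1 − 0.5800 = 0.4200
t ∨ ¬p = a + b − a·b on (0.1200, 0.4200) = 0.4896
(t ∨ ¬p) ∨ q = a + b − a·b on (0.4896, 0.1900) = 0.5866

0.587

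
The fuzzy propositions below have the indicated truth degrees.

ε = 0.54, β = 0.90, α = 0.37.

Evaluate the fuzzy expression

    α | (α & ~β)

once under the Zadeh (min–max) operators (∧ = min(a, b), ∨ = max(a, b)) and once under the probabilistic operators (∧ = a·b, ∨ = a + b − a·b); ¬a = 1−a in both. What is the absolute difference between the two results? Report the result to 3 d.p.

0.023

Under Zadeh (min–max):
  ~β = 1 − 0.90 = 0.10
  α & ~β = min(a, b) on (0.37, 0.10) = 0.10
  α | (α & ~β) = max(a, b) on (0.37, 0.10) = 0.37
  → value = 0.3700
Under probabilistic:
  ~β = 1 − 0.9000 = 0.1000
  α & ~β = a·b on (0.3700, 0.1000) = 0.0370
  α | (α & ~β) = a + b − a·b on (0.3700, 0.0370) = 0.3933
  → value = 0.3933
|0.3700 − 0.3933| = 0.023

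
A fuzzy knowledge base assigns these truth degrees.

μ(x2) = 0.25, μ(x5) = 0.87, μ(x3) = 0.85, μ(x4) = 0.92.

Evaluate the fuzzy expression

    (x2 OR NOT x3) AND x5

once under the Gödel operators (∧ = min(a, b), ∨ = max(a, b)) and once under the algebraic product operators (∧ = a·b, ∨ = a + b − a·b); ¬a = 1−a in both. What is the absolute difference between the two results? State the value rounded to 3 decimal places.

Under Gödel:
  NOT x3 = 1 − 0.85 = 0.15
  x2 OR NOT x3 = max(a, b) on (0.25, 0.15) = 0.25
  (x2 OR NOT x3) AND x5 = min(a, b) on (0.25, 0.87) = 0.25
  → value = 0.2500
Under algebraic product:
  NOT x3 = 1 − 0.8500 = 0.1500
  x2 OR NOT x3 = a + b − a·b on (0.2500, 0.1500) = 0.3625
  (x2 OR NOT x3) AND x5 = a·b on (0.3625, 0.8700) = 0.3154
  → value = 0.3154
|0.2500 − 0.3154| = 0.065

0.065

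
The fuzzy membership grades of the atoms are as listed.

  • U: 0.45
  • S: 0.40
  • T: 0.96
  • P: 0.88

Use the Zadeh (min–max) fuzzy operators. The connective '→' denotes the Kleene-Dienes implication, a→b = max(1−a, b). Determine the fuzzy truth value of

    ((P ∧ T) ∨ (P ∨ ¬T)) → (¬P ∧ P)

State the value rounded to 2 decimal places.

P ∧ T = min(a, b) on (0.88, 0.96) = 0.88
¬T = 1 − 0.96 = 0.04
P ∨ ¬T = max(a, b) on (0.88, 0.04) = 0.88
(P ∧ T) ∨ (P ∨ ¬T) = max(a, b) on (0.88, 0.88) = 0.88
¬P = 1 − 0.88 = 0.12
¬P ∧ P = min(a, b) on (0.12, 0.88) = 0.12
((P ∧ T) ∨ (P ∨ ¬T)) → (¬P ∧ P)  [Kleene-Dienes: max(1−a, b)] with a=0.88, b=0.12 → 0.12

0.12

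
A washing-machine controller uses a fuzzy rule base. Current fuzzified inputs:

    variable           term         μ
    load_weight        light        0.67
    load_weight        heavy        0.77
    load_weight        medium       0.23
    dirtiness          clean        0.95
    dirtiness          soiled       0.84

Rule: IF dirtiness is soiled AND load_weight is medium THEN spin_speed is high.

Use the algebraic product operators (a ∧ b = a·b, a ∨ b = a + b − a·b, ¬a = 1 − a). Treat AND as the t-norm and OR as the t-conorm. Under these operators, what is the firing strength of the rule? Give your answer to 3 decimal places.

0.193

firing strength: soiled=0.84, medium=0.23; AND[a·b] → w = 0.1932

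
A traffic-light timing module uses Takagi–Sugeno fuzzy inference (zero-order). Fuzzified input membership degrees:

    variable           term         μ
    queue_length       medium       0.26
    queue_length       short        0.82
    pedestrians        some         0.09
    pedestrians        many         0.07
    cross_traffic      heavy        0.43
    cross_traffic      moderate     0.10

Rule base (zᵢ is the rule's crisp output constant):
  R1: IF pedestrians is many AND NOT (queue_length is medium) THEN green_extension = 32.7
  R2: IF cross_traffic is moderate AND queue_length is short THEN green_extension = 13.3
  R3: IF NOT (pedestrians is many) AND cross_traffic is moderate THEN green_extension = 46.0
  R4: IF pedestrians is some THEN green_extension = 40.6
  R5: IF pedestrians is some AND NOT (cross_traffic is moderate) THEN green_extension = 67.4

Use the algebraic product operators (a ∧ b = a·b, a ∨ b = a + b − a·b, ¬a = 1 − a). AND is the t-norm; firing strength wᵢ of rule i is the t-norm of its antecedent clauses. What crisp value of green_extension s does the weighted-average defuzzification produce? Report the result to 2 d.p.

40.66

R1 (z=32.7): many=0.07, ¬medium=1−0.26=0.74; AND[a·b] → w = 0.0518
R2 (z=13.3): moderate=0.10, short=0.82; AND[a·b] → w = 0.0820
R3 (z=46.0): ¬many=1−0.07=0.93, moderate=0.10; AND[a·b] → w = 0.0930
R4 (z=40.6): some=0.09 → w = 0.0900
R5 (z=67.4): some=0.09, ¬moderate=1−0.10=0.90; AND[a·b] → w = 0.0810
Weighted average = (0.0518·32.7 + 0.0820·13.3 + 0.0930·46.0 + 0.0900·40.6 + 0.0810·67.4) / (0.0518 + 0.0820 + 0.0930 + 0.0900 + 0.0810)
  = 16.1759 / 0.3978 = 40.66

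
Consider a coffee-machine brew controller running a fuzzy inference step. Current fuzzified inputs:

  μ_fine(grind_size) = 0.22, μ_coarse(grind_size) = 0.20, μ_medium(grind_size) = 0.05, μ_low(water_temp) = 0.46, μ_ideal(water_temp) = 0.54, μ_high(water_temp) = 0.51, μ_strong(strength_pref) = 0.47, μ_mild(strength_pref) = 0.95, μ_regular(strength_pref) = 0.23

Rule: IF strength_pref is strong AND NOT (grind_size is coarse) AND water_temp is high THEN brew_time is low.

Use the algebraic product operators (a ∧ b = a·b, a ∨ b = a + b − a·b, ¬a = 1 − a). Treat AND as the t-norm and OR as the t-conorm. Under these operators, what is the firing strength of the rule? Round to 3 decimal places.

0.192

firing strength: strong=0.47, ¬coarse=1−0.20=0.80, high=0.51; AND[a·b] → w = 0.1918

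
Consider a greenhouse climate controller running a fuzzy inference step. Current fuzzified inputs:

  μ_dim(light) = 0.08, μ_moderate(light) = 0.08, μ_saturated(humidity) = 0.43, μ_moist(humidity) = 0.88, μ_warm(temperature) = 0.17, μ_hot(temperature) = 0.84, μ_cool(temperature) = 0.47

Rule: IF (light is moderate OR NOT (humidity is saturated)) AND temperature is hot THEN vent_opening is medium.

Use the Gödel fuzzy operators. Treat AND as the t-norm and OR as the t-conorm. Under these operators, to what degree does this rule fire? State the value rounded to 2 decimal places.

firing strength: (moderate=0.08 OR ¬saturated=1−0.43=0.57) = 0.57; AND[min(a, b)] with hot=0.84 → w = 0.57

0.57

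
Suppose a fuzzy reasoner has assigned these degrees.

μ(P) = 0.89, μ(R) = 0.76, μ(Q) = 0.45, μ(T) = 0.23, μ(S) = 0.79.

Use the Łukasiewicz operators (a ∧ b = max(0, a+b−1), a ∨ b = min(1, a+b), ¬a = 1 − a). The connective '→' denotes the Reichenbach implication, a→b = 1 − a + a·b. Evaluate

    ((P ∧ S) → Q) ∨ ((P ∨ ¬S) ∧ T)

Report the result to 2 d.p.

P ∧ S = max(0, a+b−1) on (0.89, 0.79) = 0.68
(P ∧ S) → Q  [Reichenbach: 1 − a + a·b] with a=0.68, b=0.45 → 0.63
¬S = 1 − 0.79 = 0.21
P ∨ ¬S = min(1, a+b) on (0.89, 0.21) = 1.00
(P ∨ ¬S) ∧ T = max(0, a+b−1) on (1.00, 0.23) = 0.23
((P ∧ S) → Q) ∨ ((P ∨ ¬S) ∧ T) = min(1, a+b) on (0.63, 0.23) = 0.86

0.86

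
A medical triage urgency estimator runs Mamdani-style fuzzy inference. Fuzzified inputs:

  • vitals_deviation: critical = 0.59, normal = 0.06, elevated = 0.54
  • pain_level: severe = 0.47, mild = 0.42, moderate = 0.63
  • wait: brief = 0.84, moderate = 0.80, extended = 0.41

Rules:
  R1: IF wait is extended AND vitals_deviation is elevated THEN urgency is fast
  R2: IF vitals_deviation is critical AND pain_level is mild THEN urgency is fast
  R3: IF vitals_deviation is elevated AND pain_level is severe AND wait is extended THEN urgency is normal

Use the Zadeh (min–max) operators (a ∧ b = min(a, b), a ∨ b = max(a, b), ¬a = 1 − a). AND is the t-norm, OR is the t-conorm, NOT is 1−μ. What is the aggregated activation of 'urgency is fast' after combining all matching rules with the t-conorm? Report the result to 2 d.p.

R1: extended=0.41, elevated=0.54; AND[min(a, b)] → w = 0.41
R2: critical=0.59, mild=0.42; AND[min(a, b)] → w = 0.42
R3: elevated=0.54, severe=0.47, extended=0.41; AND[min(a, b)] → w = 0.41
Rules with consequent 'fast': {R1, R2} → strengths 0.41, 0.42
Aggregate via t-conorm [max(a, b)]: 0.42

0.42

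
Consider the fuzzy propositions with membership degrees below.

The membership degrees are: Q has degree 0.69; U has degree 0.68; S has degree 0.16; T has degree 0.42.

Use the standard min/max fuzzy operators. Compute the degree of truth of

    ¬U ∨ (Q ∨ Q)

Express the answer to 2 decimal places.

0.69

¬U = 1 − 0.68 = 0.32
Q ∨ Q = max(a, b) on (0.69, 0.69) = 0.69
¬U ∨ (Q ∨ Q) = max(a, b) on (0.32, 0.69) = 0.69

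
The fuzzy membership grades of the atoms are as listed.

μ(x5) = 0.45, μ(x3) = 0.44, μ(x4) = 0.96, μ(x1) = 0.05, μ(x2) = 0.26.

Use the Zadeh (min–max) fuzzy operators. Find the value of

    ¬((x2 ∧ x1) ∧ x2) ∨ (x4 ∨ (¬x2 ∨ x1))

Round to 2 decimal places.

0.96

x2 ∧ x1 = min(a, b) on (0.26, 0.05) = 0.05
(x2 ∧ x1) ∧ x2 = min(a, b) on (0.05, 0.26) = 0.05
¬((x2 ∧ x1) ∧ x2) = 1 − 0.05 = 0.95
¬x2 = 1 − 0.26 = 0.74
¬x2 ∨ x1 = max(a, b) on (0.74, 0.05) = 0.74
x4 ∨ (¬x2 ∨ x1) = max(a, b) on (0.96, 0.74) = 0.96
¬((x2 ∧ x1) ∧ x2) ∨ (x4 ∨ (¬x2 ∨ x1)) = max(a, b) on (0.95, 0.96) = 0.96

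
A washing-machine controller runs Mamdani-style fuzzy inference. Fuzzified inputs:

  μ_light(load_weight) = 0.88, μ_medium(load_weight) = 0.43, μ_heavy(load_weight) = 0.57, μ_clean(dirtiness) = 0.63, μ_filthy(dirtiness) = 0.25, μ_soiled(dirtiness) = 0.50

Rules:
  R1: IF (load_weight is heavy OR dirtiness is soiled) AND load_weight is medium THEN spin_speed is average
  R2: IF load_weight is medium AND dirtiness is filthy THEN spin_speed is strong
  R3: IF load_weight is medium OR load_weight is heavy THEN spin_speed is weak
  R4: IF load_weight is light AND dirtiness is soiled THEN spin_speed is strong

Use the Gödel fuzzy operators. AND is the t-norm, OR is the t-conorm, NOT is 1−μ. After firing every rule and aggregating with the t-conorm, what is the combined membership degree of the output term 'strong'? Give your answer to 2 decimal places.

0.50

R1: (heavy=0.57 OR soiled=0.50) = 0.57; AND[min(a, b)] with medium=0.43 → w = 0.43
R2: medium=0.43, filthy=0.25; AND[min(a, b)] → w = 0.25
R3: medium=0.43, heavy=0.57; OR[max(a, b)] → w = 0.57
R4: light=0.88, soiled=0.50; AND[min(a, b)] → w = 0.50
Rules with consequent 'strong': {R2, R4} → strengths 0.25, 0.50
Aggregate via t-conorm [max(a, b)]: 0.50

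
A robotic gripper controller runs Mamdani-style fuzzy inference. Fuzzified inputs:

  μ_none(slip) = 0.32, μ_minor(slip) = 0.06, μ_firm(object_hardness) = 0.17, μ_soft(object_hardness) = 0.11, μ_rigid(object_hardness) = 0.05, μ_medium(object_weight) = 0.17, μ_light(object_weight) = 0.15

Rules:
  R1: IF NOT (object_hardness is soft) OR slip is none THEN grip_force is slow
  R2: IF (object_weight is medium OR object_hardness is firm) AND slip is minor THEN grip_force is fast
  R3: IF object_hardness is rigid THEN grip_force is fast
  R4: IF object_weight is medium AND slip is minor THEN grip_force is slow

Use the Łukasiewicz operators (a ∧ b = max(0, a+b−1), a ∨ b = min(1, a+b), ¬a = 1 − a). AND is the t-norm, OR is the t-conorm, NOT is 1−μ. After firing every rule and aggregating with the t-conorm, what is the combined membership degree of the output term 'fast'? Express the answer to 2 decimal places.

R1: ¬soft=1−0.11=0.89, none=0.32; OR[min(1, a+b)] → w = 1.00
R2: (medium=0.17 OR firm=0.17) = 0.34; AND[max(0, a+b−1)] with minor=0.06 → w = 0.00
R3: rigid=0.05 → w = 0.05
R4: medium=0.17, minor=0.06; AND[max(0, a+b−1)] → w = 0.00
Rules with consequent 'fast': {R2, R3} → strengths 0.00, 0.05
Aggregate via t-conorm [min(1, a+b)]: 0.05

0.05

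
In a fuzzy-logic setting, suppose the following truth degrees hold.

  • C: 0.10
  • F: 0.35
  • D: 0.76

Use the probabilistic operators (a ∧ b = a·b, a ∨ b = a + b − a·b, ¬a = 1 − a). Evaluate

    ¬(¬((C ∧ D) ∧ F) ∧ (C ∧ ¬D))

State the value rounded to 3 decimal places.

C ∧ D = a·b on (0.1000, 0.7600) = 0.0760
(C ∧ D) ∧ F = a·b on (0.0760, 0.3500) = 0.0266
¬((C ∧ D) ∧ F) = 1 − 0.0266 = 0.9734
¬D = 1 − 0.7600 = 0.2400
C ∧ ¬D = a·b on (0.1000, 0.2400) = 0.0240
¬((C ∧ D) ∧ F) ∧ (C ∧ ¬D) = a·b on (0.9734, 0.0240) = 0.0234
¬(¬((C ∧ D) ∧ F) ∧ (C ∧ ¬D)) = 1 − 0.0234 = 0.9766

0.977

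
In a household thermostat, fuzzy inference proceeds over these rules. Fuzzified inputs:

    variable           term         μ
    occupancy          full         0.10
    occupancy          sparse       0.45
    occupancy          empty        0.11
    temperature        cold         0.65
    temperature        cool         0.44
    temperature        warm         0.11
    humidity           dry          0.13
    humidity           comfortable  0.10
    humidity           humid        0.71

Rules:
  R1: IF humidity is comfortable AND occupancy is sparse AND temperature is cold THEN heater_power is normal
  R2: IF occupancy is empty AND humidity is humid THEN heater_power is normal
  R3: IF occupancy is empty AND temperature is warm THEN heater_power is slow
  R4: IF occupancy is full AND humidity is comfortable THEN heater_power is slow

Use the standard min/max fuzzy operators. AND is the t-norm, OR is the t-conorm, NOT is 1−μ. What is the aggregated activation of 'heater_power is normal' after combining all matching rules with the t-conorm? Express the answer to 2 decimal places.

0.11

R1: comfortable=0.10, sparse=0.45, cold=0.65; AND[min(a, b)] → w = 0.10
R2: empty=0.11, humid=0.71; AND[min(a, b)] → w = 0.11
R3: empty=0.11, warm=0.11; AND[min(a, b)] → w = 0.11
R4: full=0.10, comfortable=0.10; AND[min(a, b)] → w = 0.10
Rules with consequent 'normal': {R1, R2} → strengths 0.10, 0.11
Aggregate via t-conorm [max(a, b)]: 0.11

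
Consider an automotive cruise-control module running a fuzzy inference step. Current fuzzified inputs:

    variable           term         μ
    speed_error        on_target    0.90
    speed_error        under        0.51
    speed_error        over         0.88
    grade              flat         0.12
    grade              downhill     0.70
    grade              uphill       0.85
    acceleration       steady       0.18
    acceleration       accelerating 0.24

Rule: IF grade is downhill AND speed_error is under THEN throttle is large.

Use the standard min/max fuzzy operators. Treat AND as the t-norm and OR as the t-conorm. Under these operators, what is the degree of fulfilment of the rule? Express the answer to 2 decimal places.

firing strength: downhill=0.70, under=0.51; AND[min(a, b)] → w = 0.51

0.51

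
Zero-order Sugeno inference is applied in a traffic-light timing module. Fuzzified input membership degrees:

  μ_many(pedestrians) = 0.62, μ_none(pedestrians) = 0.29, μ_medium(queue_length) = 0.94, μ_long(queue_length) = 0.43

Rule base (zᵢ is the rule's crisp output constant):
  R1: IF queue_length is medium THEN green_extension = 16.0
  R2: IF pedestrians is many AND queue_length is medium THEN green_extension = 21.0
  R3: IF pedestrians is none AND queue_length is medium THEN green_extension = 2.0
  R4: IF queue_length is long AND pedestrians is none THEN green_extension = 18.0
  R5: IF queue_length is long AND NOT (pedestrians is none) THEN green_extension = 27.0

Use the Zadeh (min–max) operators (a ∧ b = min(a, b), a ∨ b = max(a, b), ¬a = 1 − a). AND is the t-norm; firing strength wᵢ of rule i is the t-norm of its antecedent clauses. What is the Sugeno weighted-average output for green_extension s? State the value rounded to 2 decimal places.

17.69

R1 (z=16.0): medium=0.94 → w = 0.94
R2 (z=21.0): many=0.62, medium=0.94; AND[min(a, b)] → w = 0.62
R3 (z=2.0): none=0.29, medium=0.94; AND[min(a, b)] → w = 0.29
R4 (z=18.0): long=0.43, none=0.29; AND[min(a, b)] → w = 0.29
R5 (z=27.0): long=0.43, ¬none=1−0.29=0.71; AND[min(a, b)] → w = 0.43
Weighted average = (0.94·16.0 + 0.62·21.0 + 0.29·2.0 + 0.29·18.0 + 0.43·27.0) / (0.94 + 0.62 + 0.29 + 0.29 + 0.43)
  = 45.4700 / 2.5700 = 17.69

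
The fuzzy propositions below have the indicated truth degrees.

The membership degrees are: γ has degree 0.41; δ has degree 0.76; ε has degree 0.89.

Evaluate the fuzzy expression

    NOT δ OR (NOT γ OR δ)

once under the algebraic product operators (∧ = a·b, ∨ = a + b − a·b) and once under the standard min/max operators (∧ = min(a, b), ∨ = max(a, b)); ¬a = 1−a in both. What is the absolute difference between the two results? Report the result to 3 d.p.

Under algebraic product:
  NOT δ = 1 − 0.7600 = 0.2400
  NOT γ = 1 − 0.4100 = 0.5900
  NOT γ OR δ = a + b − a·b on (0.5900, 0.7600) = 0.9016
  NOT δ OR (NOT γ OR δ) = a + b − a·b on (0.2400, 0.9016) = 0.9252
  → value = 0.9252
Under standard min/max:
  NOT δ = 1 − 0.76 = 0.24
  NOT γ = 1 − 0.41 = 0.59
  NOT γ OR δ = max(a, b) on (0.59, 0.76) = 0.76
  NOT δ OR (NOT γ OR δ) = max(a, b) on (0.24, 0.76) = 0.76
  → value = 0.7600
|0.9252 − 0.7600| = 0.165

0.165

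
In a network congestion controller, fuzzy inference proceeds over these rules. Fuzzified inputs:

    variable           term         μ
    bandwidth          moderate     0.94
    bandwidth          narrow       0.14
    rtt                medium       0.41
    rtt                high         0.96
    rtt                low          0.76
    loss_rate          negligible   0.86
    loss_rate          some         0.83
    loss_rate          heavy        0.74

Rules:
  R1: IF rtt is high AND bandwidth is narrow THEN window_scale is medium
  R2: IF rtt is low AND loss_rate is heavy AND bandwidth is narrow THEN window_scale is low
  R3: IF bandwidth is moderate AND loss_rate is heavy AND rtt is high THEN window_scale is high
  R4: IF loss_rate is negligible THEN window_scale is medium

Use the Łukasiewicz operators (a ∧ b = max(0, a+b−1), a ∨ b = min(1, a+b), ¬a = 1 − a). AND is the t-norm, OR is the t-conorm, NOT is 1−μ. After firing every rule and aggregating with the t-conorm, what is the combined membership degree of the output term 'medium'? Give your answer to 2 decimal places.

0.96

R1: high=0.96, narrow=0.14; AND[max(0, a+b−1)] → w = 0.10
R2: low=0.76, heavy=0.74, narrow=0.14; AND[max(0, a+b−1)] → w = 0.00
R3: moderate=0.94, heavy=0.74, high=0.96; AND[max(0, a+b−1)] → w = 0.64
R4: negligible=0.86 → w = 0.86
Rules with consequent 'medium': {R1, R4} → strengths 0.10, 0.86
Aggregate via t-conorm [min(1, a+b)]: 0.96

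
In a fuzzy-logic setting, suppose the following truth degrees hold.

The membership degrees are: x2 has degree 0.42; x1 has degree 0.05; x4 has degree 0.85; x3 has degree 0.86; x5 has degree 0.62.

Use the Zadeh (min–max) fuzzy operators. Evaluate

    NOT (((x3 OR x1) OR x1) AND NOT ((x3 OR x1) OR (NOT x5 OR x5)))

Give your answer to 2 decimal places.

x3 OR x1 = max(a, b) on (0.86, 0.05) = 0.86
(x3 OR x1) OR x1 = max(a, b) on (0.86, 0.05) = 0.86
x3 OR x1 = max(a, b) on (0.86, 0.05) = 0.86
NOT x5 = 1 − 0.62 = 0.38
NOT x5 OR x5 = max(a, b) on (0.38, 0.62) = 0.62
(x3 OR x1) OR (NOT x5 OR x5) = max(a, b) on (0.86, 0.62) = 0.86
NOT ((x3 OR x1) OR (NOT x5 OR x5)) = 1 − 0.86 = 0.14
((x3 OR x1) OR x1) AND NOT ((x3 OR x1) OR (NOT x5 OR x5)) = min(a, b) on (0.86, 0.14) = 0.14
NOT (((x3 OR x1) OR x1) AND NOT ((x3 OR x1) OR (NOT x5 OR x5))) = 1 − 0.14 = 0.86

0.86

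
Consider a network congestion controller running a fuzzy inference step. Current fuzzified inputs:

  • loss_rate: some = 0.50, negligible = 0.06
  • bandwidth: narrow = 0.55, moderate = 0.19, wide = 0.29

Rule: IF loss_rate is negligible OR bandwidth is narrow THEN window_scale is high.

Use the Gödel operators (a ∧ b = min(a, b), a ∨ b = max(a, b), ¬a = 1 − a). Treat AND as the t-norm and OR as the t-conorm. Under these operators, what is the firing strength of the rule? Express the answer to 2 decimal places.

0.55

firing strength: negligible=0.06, narrow=0.55; OR[max(a, b)] → w = 0.55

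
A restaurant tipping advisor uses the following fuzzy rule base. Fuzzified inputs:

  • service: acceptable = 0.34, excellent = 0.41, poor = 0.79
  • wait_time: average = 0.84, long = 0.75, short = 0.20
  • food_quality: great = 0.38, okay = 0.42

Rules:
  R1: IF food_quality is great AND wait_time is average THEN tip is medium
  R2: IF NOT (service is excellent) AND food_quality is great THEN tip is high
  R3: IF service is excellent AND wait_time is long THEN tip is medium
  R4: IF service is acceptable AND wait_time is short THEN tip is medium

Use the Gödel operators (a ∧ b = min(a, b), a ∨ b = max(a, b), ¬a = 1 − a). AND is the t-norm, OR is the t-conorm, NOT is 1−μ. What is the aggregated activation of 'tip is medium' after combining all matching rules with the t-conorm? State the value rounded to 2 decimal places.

0.41

R1: great=0.38, average=0.84; AND[min(a, b)] → w = 0.38
R2: ¬excellent=1−0.41=0.59, great=0.38; AND[min(a, b)] → w = 0.38
R3: excellent=0.41, long=0.75; AND[min(a, b)] → w = 0.41
R4: acceptable=0.34, short=0.20; AND[min(a, b)] → w = 0.20
Rules with consequent 'medium': {R1, R3, R4} → strengths 0.38, 0.41, 0.20
Aggregate via t-conorm [max(a, b)]: 0.41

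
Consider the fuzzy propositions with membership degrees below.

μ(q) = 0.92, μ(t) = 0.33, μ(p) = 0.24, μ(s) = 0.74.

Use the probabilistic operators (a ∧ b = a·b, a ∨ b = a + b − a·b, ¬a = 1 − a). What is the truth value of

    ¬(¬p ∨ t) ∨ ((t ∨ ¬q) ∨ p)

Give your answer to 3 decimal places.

¬p = 1 − 0.2400 = 0.7600
¬p ∨ t = a + b − a·b on (0.7600, 0.3300) = 0.8392
¬(¬p ∨ t) = 1 − 0.8392 = 0.1608
¬q = 1 − 0.9200 = 0.0800
t ∨ ¬q = a + b − a·b on (0.3300, 0.0800) = 0.3836
(t ∨ ¬q) ∨ p = a + b − a·b on (0.3836, 0.2400) = 0.5315
¬(¬p ∨ t) ∨ ((t ∨ ¬q) ∨ p) = a + b − a·b on (0.1608, 0.5315) = 0.6069

0.607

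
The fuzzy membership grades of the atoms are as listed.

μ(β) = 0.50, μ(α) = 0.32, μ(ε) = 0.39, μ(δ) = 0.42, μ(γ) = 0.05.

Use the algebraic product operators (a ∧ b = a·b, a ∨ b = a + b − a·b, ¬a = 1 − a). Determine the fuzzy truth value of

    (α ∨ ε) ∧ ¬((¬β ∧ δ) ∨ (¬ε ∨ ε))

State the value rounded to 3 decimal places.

α ∨ ε = a + b − a·b on (0.3200, 0.3900) = 0.5852
¬β = 1 − 0.5000 = 0.5000
¬β ∧ δ = a·b on (0.5000, 0.4200) = 0.2100
¬ε = 1 − 0.3900 = 0.6100
¬ε ∨ ε = a + b − a·b on (0.6100, 0.3900) = 0.7621
(¬β ∧ δ) ∨ (¬ε ∨ ε) = a + b − a·b on (0.2100, 0.7621) = 0.8121
¬((¬β ∧ δ) ∨ (¬ε ∨ ε)) = 1 − 0.8121 = 0.1879
(α ∨ ε) ∧ ¬((¬β ∧ δ) ∨ (¬ε ∨ ε)) = a·b on (0.5852, 0.1879) = 0.1100

0.110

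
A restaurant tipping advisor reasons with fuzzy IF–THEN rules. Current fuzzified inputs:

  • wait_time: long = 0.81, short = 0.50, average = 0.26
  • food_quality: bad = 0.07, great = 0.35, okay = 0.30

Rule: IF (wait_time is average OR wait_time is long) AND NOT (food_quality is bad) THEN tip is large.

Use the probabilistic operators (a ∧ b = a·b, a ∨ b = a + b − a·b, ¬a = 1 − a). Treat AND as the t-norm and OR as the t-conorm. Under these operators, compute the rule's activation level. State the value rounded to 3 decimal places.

firing strength: (average=0.26 OR long=0.81) = 0.8594; AND[a·b] with ¬bad=1−0.07=0.93 → w = 0.7992

0.799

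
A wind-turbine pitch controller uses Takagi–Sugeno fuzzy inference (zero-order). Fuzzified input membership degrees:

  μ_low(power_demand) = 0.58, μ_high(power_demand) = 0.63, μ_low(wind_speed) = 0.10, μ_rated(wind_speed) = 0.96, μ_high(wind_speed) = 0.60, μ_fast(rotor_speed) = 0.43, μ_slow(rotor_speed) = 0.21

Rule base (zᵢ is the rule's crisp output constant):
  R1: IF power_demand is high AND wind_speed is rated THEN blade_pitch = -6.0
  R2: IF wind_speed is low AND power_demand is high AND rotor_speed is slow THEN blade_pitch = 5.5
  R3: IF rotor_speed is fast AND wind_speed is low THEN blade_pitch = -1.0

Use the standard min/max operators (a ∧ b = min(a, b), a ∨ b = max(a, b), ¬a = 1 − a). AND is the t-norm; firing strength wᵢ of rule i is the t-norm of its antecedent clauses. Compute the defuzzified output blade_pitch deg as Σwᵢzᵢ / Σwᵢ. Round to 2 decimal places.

-4.01

R1 (z=-6.0): high=0.63, rated=0.96; AND[min(a, b)] → w = 0.63
R2 (z=5.5): low=0.10, high=0.63, slow=0.21; AND[min(a, b)] → w = 0.10
R3 (z=-1.0): fast=0.43, low=0.10; AND[min(a, b)] → w = 0.10
Weighted average = (0.63·-6.0 + 0.10·5.5 + 0.10·-1.0) / (0.63 + 0.10 + 0.10)
  = -3.3300 / 0.8300 = -4.01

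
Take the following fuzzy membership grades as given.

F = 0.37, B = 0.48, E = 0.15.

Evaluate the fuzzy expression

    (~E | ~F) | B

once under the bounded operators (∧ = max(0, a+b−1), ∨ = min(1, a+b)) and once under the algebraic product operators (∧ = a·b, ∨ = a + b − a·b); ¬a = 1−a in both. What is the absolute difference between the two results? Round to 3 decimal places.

Under bounded:
  ~E = 1 − 0.15 = 0.85
  ~F = 1 − 0.37 = 0.63
  ~E | ~F = min(1, a+b) on (0.85, 0.63) = 1.00
  (~E | ~F) | B = min(1, a+b) on (1.00, 0.48) = 1.00
  → value = 1.0000
Under algebraic product:
  ~E = 1 − 0.1500 = 0.8500
  ~F = 1 − 0.3700 = 0.6300
  ~E | ~F = a + b − a·b on (0.8500, 0.6300) = 0.9445
  (~E | ~F) | B = a + b − a·b on (0.9445, 0.4800) = 0.9711
  → value = 0.9711
|1.0000 − 0.9711| = 0.029

0.029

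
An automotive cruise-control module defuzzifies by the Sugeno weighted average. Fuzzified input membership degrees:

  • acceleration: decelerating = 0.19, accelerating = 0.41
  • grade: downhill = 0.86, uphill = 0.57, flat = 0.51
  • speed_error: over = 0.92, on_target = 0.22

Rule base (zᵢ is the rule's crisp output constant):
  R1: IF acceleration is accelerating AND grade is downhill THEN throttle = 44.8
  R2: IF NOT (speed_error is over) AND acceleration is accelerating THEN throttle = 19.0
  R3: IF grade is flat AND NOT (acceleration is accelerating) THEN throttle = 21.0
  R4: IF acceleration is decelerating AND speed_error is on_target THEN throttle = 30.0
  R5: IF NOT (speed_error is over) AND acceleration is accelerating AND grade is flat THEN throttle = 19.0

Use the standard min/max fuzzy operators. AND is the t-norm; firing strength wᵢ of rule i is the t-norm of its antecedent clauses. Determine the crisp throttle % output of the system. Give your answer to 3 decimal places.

29.778

R1 (z=44.8): accelerating=0.41, downhill=0.86; AND[min(a, b)] → w = 0.41
R2 (z=19.0): ¬over=1−0.92=0.08, accelerating=0.41; AND[min(a, b)] → w = 0.08
R3 (z=21.0): flat=0.51, ¬accelerating=1−0.41=0.59; AND[min(a, b)] → w = 0.51
R4 (z=30.0): decelerating=0.19, on_target=0.22; AND[min(a, b)] → w = 0.19
R5 (z=19.0): ¬over=1−0.92=0.08, accelerating=0.41, flat=0.51; AND[min(a, b)] → w = 0.08
Weighted average = (0.41·44.8 + 0.08·19.0 + 0.51·21.0 + 0.19·30.0 + 0.08·19.0) / (0.41 + 0.08 + 0.51 + 0.19 + 0.08)
  = 37.8180 / 1.2700 = 29.778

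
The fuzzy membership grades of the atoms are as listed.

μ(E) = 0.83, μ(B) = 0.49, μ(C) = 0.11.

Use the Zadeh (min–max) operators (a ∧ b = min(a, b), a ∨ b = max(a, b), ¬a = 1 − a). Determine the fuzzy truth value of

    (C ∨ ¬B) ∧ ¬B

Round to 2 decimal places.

0.51

¬B = 1 − 0.49 = 0.51
C ∨ ¬B = max(a, b) on (0.11, 0.51) = 0.51
¬B = 1 − 0.49 = 0.51
(C ∨ ¬B) ∧ ¬B = min(a, b) on (0.51, 0.51) = 0.51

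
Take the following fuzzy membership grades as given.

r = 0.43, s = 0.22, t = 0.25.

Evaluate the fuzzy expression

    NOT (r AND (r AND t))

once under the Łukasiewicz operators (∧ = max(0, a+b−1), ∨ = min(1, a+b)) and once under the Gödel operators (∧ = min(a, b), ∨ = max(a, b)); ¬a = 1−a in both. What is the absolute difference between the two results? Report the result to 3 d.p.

0.250

Under Łukasiewicz:
  r AND t = max(0, a+b−1) on (0.43, 0.25) = 0.00
  r AND (r AND t) = max(0, a+b−1) on (0.43, 0.00) = 0.00
  NOT (r AND (r AND t)) = 1 − 0.00 = 1.00
  → value = 1.0000
Under Gödel:
  r AND t = min(a, b) on (0.43, 0.25) = 0.25
  r AND (r AND t) = min(a, b) on (0.43, 0.25) = 0.25
  NOT (r AND (r AND t)) = 1 − 0.25 = 0.75
  → value = 0.7500
|1.0000 − 0.7500| = 0.250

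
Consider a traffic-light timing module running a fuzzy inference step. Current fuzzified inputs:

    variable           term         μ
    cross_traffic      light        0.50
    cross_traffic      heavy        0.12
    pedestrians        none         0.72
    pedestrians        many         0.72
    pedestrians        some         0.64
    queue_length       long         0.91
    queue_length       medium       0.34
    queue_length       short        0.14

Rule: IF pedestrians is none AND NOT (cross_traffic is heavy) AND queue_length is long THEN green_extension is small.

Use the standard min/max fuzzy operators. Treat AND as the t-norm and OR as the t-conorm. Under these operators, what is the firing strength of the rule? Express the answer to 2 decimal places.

firing strength: none=0.72, ¬heavy=1−0.12=0.88, long=0.91; AND[min(a, b)] → w = 0.72

0.72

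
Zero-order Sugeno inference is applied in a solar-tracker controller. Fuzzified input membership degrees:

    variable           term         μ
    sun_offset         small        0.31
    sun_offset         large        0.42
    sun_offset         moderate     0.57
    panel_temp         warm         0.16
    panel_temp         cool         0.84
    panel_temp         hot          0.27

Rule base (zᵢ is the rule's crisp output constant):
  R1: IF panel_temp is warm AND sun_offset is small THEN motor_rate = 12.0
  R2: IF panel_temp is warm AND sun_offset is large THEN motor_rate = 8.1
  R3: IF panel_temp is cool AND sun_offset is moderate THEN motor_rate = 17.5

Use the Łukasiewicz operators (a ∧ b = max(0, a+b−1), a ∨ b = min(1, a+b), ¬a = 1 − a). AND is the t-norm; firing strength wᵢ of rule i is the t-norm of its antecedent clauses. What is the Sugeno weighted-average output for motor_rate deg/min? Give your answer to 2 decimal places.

17.50

R1 (z=12.0): warm=0.16, small=0.31; AND[max(0, a+b−1)] → w = 0.00
R2 (z=8.1): warm=0.16, large=0.42; AND[max(0, a+b−1)] → w = 0.00
R3 (z=17.5): cool=0.84, moderate=0.57; AND[max(0, a+b−1)] → w = 0.41
Weighted average = (0.00·12.0 + 0.00·8.1 + 0.41·17.5) / (0.00 + 0.00 + 0.41)
  = 7.1750 / 0.4100 = 17.50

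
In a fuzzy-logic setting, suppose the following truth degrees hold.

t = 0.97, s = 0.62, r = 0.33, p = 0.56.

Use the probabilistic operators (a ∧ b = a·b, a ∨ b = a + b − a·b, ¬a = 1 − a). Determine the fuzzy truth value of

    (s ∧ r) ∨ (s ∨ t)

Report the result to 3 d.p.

s ∧ r = a·b on (0.6200, 0.3300) = 0.2046
s ∨ t = a + b − a·b on (0.6200, 0.9700) = 0.9886
(s ∧ r) ∨ (s ∨ t) = a + b − a·b on (0.2046, 0.9886) = 0.9909

0.991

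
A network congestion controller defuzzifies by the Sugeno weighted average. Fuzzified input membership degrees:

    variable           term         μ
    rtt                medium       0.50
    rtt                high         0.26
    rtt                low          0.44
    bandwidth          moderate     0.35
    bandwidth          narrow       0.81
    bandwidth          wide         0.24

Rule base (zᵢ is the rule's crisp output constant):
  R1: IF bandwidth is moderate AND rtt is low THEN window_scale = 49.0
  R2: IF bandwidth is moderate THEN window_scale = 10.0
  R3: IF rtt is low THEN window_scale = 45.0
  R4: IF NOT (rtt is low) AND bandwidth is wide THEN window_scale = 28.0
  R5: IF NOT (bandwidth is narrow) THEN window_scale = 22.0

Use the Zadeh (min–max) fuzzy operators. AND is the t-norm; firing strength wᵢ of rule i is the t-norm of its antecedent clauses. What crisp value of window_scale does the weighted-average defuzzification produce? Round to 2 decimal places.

R1 (z=49.0): moderate=0.35, low=0.44; AND[min(a, b)] → w = 0.35
R2 (z=10.0): moderate=0.35 → w = 0.35
R3 (z=45.0): low=0.44 → w = 0.44
R4 (z=28.0): ¬low=1−0.44=0.56, wide=0.24; AND[min(a, b)] → w = 0.24
R5 (z=22.0): ¬narrow=1−0.81=0.19 → w = 0.19
Weighted average = (0.35·49.0 + 0.35·10.0 + 0.44·45.0 + 0.24·28.0 + 0.19·22.0) / (0.35 + 0.35 + 0.44 + 0.24 + 0.19)
  = 51.3500 / 1.5700 = 32.71

32.71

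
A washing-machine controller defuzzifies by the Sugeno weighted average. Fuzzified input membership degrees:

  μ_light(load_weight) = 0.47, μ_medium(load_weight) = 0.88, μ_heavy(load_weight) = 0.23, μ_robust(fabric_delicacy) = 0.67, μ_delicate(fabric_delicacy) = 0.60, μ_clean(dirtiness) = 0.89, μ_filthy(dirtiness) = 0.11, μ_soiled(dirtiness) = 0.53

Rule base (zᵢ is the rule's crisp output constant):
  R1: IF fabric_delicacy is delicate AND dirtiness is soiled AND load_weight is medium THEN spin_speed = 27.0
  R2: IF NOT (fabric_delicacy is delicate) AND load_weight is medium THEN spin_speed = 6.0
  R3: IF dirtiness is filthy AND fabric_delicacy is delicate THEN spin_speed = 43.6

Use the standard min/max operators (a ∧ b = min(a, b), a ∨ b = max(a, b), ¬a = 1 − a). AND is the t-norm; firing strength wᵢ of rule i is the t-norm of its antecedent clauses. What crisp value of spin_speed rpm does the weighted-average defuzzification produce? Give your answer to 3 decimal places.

20.679

R1 (z=27.0): delicate=0.60, soiled=0.53, medium=0.88; AND[min(a, b)] → w = 0.53
R2 (z=6.0): ¬delicate=1−0.60=0.40, medium=0.88; AND[min(a, b)] → w = 0.40
R3 (z=43.6): filthy=0.11, delicate=0.60; AND[min(a, b)] → w = 0.11
Weighted average = (0.53·27.0 + 0.40·6.0 + 0.11·43.6) / (0.53 + 0.40 + 0.11)
  = 21.5060 / 1.0400 = 20.679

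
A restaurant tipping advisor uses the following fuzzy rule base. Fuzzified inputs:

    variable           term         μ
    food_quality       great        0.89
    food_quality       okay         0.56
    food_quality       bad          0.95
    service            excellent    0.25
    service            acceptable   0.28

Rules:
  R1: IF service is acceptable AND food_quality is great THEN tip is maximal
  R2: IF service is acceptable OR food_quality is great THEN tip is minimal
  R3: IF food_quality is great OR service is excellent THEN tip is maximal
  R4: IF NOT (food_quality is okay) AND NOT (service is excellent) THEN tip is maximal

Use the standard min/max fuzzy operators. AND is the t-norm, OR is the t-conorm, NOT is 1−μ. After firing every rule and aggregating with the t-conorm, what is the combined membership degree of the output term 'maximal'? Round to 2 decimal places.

0.89

R1: acceptable=0.28, great=0.89; AND[min(a, b)] → w = 0.28
R2: acceptable=0.28, great=0.89; OR[max(a, b)] → w = 0.89
R3: great=0.89, excellent=0.25; OR[max(a, b)] → w = 0.89
R4: ¬okay=1−0.56=0.44, ¬excellent=1−0.25=0.75; AND[min(a, b)] → w = 0.44
Rules with consequent 'maximal': {R1, R3, R4} → strengths 0.28, 0.89, 0.44
Aggregate via t-conorm [max(a, b)]: 0.89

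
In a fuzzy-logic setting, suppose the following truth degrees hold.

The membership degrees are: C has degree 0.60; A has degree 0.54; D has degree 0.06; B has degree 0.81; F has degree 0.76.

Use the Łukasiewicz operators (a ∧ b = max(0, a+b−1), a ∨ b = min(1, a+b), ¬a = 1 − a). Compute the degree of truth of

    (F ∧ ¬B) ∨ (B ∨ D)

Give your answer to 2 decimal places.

¬B = 1 − 0.81 = 0.19
F ∧ ¬B = max(0, a+b−1) on (0.76, 0.19) = 0.00
B ∨ D = min(1, a+b) on (0.81, 0.06) = 0.87
(F ∧ ¬B) ∨ (B ∨ D) = min(1, a+b) on (0.00, 0.87) = 0.87

0.87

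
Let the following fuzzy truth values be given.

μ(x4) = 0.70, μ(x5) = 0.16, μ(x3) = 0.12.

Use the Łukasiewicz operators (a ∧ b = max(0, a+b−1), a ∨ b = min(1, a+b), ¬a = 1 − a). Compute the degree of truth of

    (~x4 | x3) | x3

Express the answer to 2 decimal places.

0.54

~x4 = 1 − 0.70 = 0.30
~x4 | x3 = min(1, a+b) on (0.30, 0.12) = 0.42
(~x4 | x3) | x3 = min(1, a+b) on (0.42, 0.12) = 0.54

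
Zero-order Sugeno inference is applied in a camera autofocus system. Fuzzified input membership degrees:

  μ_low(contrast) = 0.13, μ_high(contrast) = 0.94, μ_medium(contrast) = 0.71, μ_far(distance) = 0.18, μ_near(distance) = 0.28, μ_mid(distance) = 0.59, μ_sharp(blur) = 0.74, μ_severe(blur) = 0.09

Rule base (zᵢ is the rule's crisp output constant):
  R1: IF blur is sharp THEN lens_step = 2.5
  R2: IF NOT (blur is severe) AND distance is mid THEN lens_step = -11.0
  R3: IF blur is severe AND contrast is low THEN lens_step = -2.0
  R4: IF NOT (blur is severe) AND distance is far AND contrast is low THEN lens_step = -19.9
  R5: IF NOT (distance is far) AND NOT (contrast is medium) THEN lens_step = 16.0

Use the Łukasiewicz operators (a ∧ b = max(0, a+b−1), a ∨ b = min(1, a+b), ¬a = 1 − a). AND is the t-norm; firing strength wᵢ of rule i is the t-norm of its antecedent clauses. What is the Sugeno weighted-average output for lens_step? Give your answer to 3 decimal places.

-1.400

R1 (z=2.5): sharp=0.74 → w = 0.74
R2 (z=-11.0): ¬severe=1−0.09=0.91, mid=0.59; AND[max(0, a+b−1)] → w = 0.50
R3 (z=-2.0): severe=0.09, low=0.13; AND[max(0, a+b−1)] → w = 0.00
R4 (z=-19.9): ¬severe=1−0.09=0.91, far=0.18, low=0.13; AND[max(0, a+b−1)] → w = 0.00
R5 (z=16.0): ¬far=1−0.18=0.82, ¬medium=1−0.71=0.29; AND[max(0, a+b−1)] → w = 0.11
Weighted average = (0.74·2.5 + 0.50·-11.0 + 0.00·-2.0 + 0.00·-19.9 + 0.11·16.0) / (0.74 + 0.50 + 0.00 + 0.00 + 0.11)
  = -1.8900 / 1.3500 = -1.400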